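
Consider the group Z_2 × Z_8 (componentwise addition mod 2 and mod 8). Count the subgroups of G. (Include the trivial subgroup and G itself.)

|G| = 16, so by Lagrange every subgroup order divides 16. Divisors: 1, 2, 4, 8, 16.
Subgroups by order — order 1: 1; order 2: 3; order 4: 3; order 8: 3; order 16: 1.
Total: 1 + 3 + 3 + 3 + 1 = 11.

11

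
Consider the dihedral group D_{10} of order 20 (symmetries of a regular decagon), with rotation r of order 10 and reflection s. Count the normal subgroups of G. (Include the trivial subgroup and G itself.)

7

G has 22 subgroups. Checking conjugation-invariance by order — order 1: 1/1 normal; order 2: 1/11 normal; order 4: 0/5 normal; order 5: 1/1 normal; order 10: 3/3 normal; order 20: 1/1 normal.
Total normal subgroups: 7.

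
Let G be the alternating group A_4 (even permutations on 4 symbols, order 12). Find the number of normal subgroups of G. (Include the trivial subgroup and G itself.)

3

G has 10 subgroups. Checking conjugation-invariance by order — order 1: 1/1 normal; order 2: 0/3 normal; order 3: 0/4 normal; order 4: 1/1 normal; order 12: 1/1 normal.
Total normal subgroups: 3.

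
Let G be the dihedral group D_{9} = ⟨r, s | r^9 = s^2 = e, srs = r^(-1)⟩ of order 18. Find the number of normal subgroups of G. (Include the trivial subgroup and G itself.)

G has 16 subgroups. Checking conjugation-invariance by order — order 1: 1/1 normal; order 2: 0/9 normal; order 3: 1/1 normal; order 6: 0/3 normal; order 9: 1/1 normal; order 18: 1/1 normal.
Total normal subgroups: 4.

4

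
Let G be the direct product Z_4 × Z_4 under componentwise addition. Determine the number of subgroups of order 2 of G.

3

|G| = 16 and 2 | 16, so subgroups of order 2 are possible by Lagrange.
The subgroups of order 2 are: {(0,0), (0,2)}; {(0,0), (2,0)}; {(0,0), (2,2)}.
So G has 3 subgroups of order 2.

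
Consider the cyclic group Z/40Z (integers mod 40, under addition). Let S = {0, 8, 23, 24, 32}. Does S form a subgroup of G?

No

23 ∈ S but its inverse 17 ∉ S, so S is not a subgroup.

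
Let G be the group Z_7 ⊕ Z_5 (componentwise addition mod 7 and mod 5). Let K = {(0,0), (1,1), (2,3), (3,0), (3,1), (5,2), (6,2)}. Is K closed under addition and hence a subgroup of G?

(6,2) ∈ K but its inverse (1,3) ∉ K, so K is not a subgroup.

No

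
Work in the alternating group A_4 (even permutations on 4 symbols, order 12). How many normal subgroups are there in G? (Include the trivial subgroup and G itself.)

3

G has 10 subgroups. Checking conjugation-invariance by order — order 1: 1/1 normal; order 2: 0/3 normal; order 3: 0/4 normal; order 4: 1/1 normal; order 12: 1/1 normal.
Total normal subgroups: 3.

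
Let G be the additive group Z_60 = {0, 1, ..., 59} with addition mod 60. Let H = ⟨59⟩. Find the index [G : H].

1

|⟨59⟩| = 60 and |G| = 60.
By Lagrange, [G : H] = |G|/|H| = 60/60 = 1.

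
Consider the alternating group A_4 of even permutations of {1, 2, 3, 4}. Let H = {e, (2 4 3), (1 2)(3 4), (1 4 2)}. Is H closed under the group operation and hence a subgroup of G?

(2 4 3) ∈ H but its inverse (2 3 4) ∉ H, so H is not a subgroup.

No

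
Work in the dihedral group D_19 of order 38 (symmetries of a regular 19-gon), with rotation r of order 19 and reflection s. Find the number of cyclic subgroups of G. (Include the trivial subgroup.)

Group the elements of G by the cyclic subgroup they generate; each cyclic subgroup of order d accounts for φ(d) elements.
Cyclic subgroups by order — order 1: 1; order 2: 19; order 19: 1.
Total: 21.

21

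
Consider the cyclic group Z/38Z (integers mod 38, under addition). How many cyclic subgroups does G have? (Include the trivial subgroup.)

Group the elements of G by the cyclic subgroup they generate; each cyclic subgroup of order d accounts for φ(d) elements.
Cyclic subgroups by order — order 1: 1; order 2: 1; order 19: 1; order 38: 1.
Total: 4.

4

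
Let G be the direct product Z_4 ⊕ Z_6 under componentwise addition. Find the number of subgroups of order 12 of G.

3

|G| = 24 and 12 | 24, so subgroups of order 12 are possible by Lagrange.
The subgroups of order 12 are: {(0,0), (0,1), (0,2), (0,3), (0,4), (0,5), (2,0), (2,1), (2,2), (2,3), (2,4), (2,5)}; {(0,0), (0,2), (0,4), (1,0), (1,2), (1,4), (2,0), (2,2), (2,4), (3,0), (3,2), (3,4)}; {(0,0), (0,2), (0,4), (1,1), (1,3), (1,5), (2,0), (2,2), (2,4), (3,1), (3,3), (3,5)}.
So G has 3 subgroups of order 12.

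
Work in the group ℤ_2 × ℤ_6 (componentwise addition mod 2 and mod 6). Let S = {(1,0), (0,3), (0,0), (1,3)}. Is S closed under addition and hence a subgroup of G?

Yes

|S| = 4 divides |G| = 12, consistent with Lagrange.
S contains the identity, every element's inverse is in S, and S is closed under +: it is a subgroup.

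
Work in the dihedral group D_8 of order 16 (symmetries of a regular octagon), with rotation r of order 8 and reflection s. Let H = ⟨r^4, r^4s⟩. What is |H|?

|⟨r^4⟩| = 2 and |⟨r^4s⟩| = 2, so |H| is a multiple of lcm(2, 2) = 2 and divides |G| = 16.
Closing under the operation: H = {e, r^4, s, r^4s}, so |H| = 4.

4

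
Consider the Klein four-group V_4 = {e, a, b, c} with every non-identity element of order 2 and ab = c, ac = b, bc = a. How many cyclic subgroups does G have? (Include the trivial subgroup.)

Each element a generates a cyclic subgroup ⟨a⟩; distinct elements may generate the same one (a cyclic group of order d has φ(d) generators).
Cyclic subgroups by order — order 1: 1; order 2: 3.
Total: 4.

4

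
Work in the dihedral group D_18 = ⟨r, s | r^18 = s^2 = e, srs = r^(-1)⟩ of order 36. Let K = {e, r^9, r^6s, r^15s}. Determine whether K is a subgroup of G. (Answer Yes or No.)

|K| = 4 divides |G| = 36, consistent with Lagrange.
K contains the identity, every element's inverse is in K, and K is closed under ·: it is a subgroup.

Yes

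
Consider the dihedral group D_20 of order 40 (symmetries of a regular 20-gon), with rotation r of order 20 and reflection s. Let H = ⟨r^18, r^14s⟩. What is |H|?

|⟨r^18⟩| = 10 and |⟨r^14s⟩| = 2, so |H| is a multiple of lcm(10, 2) = 10 and divides |G| = 40.
Closing under the operation: H = {e, r^2, r^4, r^6, r^8, r^10, r^12, r^14, r^16, r^18, s, r^2s, r^4s, r^6s, r^8s, r^10s, r^12s, r^14s, r^16s, r^18s}, so |H| = 20.

20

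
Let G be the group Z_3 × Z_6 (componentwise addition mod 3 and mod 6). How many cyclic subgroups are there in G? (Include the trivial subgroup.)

10

Each element a generates a cyclic subgroup ⟨a⟩; distinct elements may generate the same one (a cyclic group of order d has φ(d) generators).
Cyclic subgroups by order — order 1: 1; order 2: 1; order 3: 4; order 6: 4.
Total: 10.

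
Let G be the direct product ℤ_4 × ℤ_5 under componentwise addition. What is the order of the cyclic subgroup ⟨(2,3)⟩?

10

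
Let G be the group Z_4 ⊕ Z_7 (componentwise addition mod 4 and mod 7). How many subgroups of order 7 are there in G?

|G| = 28 and 7 | 28, so subgroups of order 7 are possible by Lagrange.
The subgroups of order 7 are: {(0,0), (0,1), (0,2), (0,3), (0,4), (0,5), (0,6)}.
So G has 1 subgroup of order 7.

1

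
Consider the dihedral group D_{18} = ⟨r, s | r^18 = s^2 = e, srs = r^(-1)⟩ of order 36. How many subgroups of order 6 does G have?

7

|G| = 36 and 6 | 36, so subgroups of order 6 are possible by Lagrange.
The subgroups of order 6 are: {e, r^6, r^12, r^4s, r^10s, r^16s}; {e, r^6, r^12, r^5s, r^11s, r^17s}; {e, r^6, r^12, s, r^6s, r^12s}; {e, r^6, r^12, rs, r^7s, r^13s}; … (7 in all).
So G has 7 subgroups of order 6.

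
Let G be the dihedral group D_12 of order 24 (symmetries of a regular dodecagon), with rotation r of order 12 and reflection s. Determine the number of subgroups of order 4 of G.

7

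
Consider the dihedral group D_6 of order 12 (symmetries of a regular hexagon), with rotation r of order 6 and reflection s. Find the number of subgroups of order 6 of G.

3

|G| = 12 and 6 | 12, so subgroups of order 6 are possible by Lagrange.
The subgroups of order 6 are: {e, r, r^2, r^3, r^4, r^5}; {e, r^2, r^4, s, r^2s, r^4s}; {e, r^2, r^4, rs, r^3s, r^5s}.
So G has 3 subgroups of order 6.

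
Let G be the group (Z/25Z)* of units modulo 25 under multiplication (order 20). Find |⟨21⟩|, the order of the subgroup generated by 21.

5

Compute successive powers of 21 mod 25: 21, 16, 11, 6, 1; 21^5 ≡ 1 (mod 25).
So |⟨21⟩| = 5.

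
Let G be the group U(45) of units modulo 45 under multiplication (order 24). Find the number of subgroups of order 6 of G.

|G| = 24 and 6 | 24, so subgroups of order 6 are possible by Lagrange.
The subgroups of order 6 are: {1, 11, 16, 26, 31, 41}; {1, 14, 16, 29, 31, 44}; {1, 4, 16, 19, 31, 34}.
So G has 3 subgroups of order 6.

3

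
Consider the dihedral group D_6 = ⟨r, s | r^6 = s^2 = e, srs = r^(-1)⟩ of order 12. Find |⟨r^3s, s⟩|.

4

|⟨r^3s⟩| = 2 and |⟨s⟩| = 2, so |H| is a multiple of lcm(2, 2) = 2 and divides |G| = 12.
Closing under the operation: H = {e, r^3, s, r^3s}, so |H| = 4.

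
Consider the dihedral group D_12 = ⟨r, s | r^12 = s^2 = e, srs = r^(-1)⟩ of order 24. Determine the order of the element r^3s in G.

Computing powers of r^3s: the smallest k with (r^3s)^k = e is k = 2.

2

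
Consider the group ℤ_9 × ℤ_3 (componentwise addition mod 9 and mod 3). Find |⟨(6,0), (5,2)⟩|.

9

|⟨(6,0)⟩| = 3 and |⟨(5,2)⟩| = 9, so |H| is a multiple of lcm(3, 9) = 9 and divides |G| = 27.
Closing under the operation: H = {(0,0), (1,1), (2,2), (3,0), (4,1), (5,2), (6,0), (7,1), (8,2)}, so |H| = 9.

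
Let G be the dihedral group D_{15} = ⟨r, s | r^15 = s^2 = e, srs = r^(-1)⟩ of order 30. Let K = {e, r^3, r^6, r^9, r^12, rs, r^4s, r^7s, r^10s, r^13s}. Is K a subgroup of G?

Yes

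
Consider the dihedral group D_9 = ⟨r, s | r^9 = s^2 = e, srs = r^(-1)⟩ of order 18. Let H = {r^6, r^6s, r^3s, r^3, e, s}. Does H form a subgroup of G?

Yes

|H| = 6 divides |G| = 18, consistent with Lagrange.
H contains the identity, every element's inverse is in H, and H is closed under ·: it is a subgroup.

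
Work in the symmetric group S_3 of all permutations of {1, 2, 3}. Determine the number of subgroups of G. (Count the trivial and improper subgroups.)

|G| = 6, so by Lagrange every subgroup order divides 6. Divisors: 1, 2, 3, 6.
Subgroups by order — order 1: 1; order 2: 3; order 3: 1; order 6: 1.
Total: 1 + 3 + 1 + 1 = 6.

6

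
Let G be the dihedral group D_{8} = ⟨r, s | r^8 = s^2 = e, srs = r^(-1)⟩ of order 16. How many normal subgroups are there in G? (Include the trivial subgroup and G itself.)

G has 19 subgroups. Checking conjugation-invariance by order — order 1: 1/1 normal; order 2: 1/9 normal; order 4: 1/5 normal; order 8: 3/3 normal; order 16: 1/1 normal.
Total normal subgroups: 7.

7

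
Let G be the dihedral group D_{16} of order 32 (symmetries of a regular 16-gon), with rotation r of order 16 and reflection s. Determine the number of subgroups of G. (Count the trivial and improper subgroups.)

|G| = 32, so by Lagrange every subgroup order divides 32. Divisors: 1, 2, 4, 8, 16, 32.
Subgroups by order — order 1: 1; order 2: 17; order 4: 9; order 8: 5; order 16: 3; order 32: 1.
Total: 1 + 17 + 9 + 5 + 3 + 1 = 36.

36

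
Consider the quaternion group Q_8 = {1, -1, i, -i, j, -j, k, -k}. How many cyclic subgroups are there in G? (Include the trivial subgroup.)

Each element a generates a cyclic subgroup ⟨a⟩; distinct elements may generate the same one (a cyclic group of order d has φ(d) generators).
Cyclic subgroups by order — order 1: 1; order 2: 1; order 4: 3.
Total: 5.

5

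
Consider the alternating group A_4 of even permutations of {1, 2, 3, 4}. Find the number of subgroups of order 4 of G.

1

|G| = 12 and 4 | 12, so subgroups of order 4 are possible by Lagrange.
The subgroups of order 4 are: {e, (1 2)(3 4), (1 3)(2 4), (1 4)(2 3)}.
So G has 1 subgroup of order 4.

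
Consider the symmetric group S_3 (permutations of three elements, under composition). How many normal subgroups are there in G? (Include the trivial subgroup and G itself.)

G has 6 subgroups. Checking conjugation-invariance by order — order 1: 1/1 normal; order 2: 0/3 normal; order 3: 1/1 normal; order 6: 1/1 normal.
Total normal subgroups: 3.

3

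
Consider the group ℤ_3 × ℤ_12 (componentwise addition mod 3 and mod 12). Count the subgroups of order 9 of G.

|G| = 36 and 9 | 36, so subgroups of order 9 are possible by Lagrange.
The subgroups of order 9 are: {(0,0), (0,4), (0,8), (1,0), (1,4), (1,8), (2,0), (2,4), (2,8)}.
So G has 1 subgroup of order 9.

1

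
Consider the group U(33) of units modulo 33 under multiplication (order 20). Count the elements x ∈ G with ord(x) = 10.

Enumerating element orders in G gives 12 elements of order 10.

12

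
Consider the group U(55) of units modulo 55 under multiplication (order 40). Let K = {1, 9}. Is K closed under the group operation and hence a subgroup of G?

9 ∈ K but its inverse 49 ∉ K, so K is not a subgroup.

No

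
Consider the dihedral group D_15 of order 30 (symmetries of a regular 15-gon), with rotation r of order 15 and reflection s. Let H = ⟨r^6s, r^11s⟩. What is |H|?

6

|⟨r^6s⟩| = 2 and |⟨r^11s⟩| = 2, so |H| is a multiple of lcm(2, 2) = 2 and divides |G| = 30.
Closing under the operation: H = {e, r^5, r^10, rs, r^6s, r^11s}, so |H| = 6.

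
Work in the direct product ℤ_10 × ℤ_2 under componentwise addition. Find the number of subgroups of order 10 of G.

3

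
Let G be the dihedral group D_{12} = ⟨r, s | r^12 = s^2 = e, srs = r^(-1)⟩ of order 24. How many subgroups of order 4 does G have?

|G| = 24 and 4 | 24, so subgroups of order 4 are possible by Lagrange.
The subgroups of order 4 are: {e, r^6, r^4s, r^10s}; {e, r^6, r^5s, r^11s}; {e, r^6, r^2s, r^8s}; {e, r^3, r^6, r^9}; … (7 in all).
So G has 7 subgroups of order 4.

7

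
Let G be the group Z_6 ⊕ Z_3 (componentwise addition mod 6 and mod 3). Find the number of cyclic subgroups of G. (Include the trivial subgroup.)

A cyclic subgroup of order d is generated by each of its φ(d) elements of order d, so the cyclic subgroups of order d number (#elements of order d)/φ(d).
Cyclic subgroups by order — order 1: 1; order 2: 1; order 3: 4; order 6: 4.
Total: 10.

10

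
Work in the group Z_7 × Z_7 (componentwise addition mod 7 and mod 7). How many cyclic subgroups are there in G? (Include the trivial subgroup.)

9

Each element a generates a cyclic subgroup ⟨a⟩; distinct elements may generate the same one (a cyclic group of order d has φ(d) generators).
Cyclic subgroups by order — order 1: 1; order 7: 8.
Total: 9.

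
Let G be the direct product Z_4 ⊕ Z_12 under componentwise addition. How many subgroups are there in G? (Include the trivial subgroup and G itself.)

|G| = 48, so by Lagrange every subgroup order divides 48. Divisors: 1, 2, 3, 4, 6, 8, 12, 16, 24, 48.
Subgroups by order — order 1: 1; order 2: 3; order 3: 1; order 4: 7; order 6: 3; order 8: 3; order 12: 7; order 16: 1; order 24: 3; order 48: 1.
Total: 1 + 3 + 1 + 7 + 3 + 3 + 7 + 1 + 3 + 1 = 30.

30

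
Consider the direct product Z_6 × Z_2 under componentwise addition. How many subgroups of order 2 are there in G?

|G| = 12 and 2 | 12, so subgroups of order 2 are possible by Lagrange.
The subgroups of order 2 are: {(0,0), (0,1)}; {(0,0), (3,0)}; {(0,0), (3,1)}.
So G has 3 subgroups of order 2.

3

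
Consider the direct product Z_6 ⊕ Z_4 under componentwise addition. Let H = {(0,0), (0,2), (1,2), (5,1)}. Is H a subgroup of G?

No

(1,2) ∈ H but its inverse (5,2) ∉ H, so H is not a subgroup.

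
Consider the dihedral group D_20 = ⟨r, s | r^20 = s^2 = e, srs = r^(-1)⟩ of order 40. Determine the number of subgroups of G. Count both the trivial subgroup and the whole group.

48

|G| = 40, so by Lagrange every subgroup order divides 40. Divisors: 1, 2, 4, 5, 8, 10, 20, 40.
Subgroups by order — order 1: 1; order 2: 21; order 4: 11; order 5: 1; order 8: 5; order 10: 5; order 20: 3; order 40: 1.
Total: 1 + 21 + 11 + 1 + 5 + 5 + 3 + 1 = 48.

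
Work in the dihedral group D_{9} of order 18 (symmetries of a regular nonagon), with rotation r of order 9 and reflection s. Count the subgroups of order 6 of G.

3

|G| = 18 and 6 | 18, so subgroups of order 6 are possible by Lagrange.
The subgroups of order 6 are: {e, r^3, r^6, r^2s, r^5s, r^8s}; {e, r^3, r^6, s, r^3s, r^6s}; {e, r^3, r^6, rs, r^4s, r^7s}.
So G has 3 subgroups of order 6.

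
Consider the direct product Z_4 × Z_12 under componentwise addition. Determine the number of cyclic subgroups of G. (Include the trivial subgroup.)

20

Each element a generates a cyclic subgroup ⟨a⟩; distinct elements may generate the same one (a cyclic group of order d has φ(d) generators).
Cyclic subgroups by order — order 1: 1; order 2: 3; order 3: 1; order 4: 6; order 6: 3; order 12: 6.
Total: 20.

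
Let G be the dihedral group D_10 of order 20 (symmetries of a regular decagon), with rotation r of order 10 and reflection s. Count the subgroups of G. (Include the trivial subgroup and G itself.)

|G| = 20, so by Lagrange every subgroup order divides 20. Divisors: 1, 2, 4, 5, 10, 20.
Subgroups by order — order 1: 1; order 2: 11; order 4: 5; order 5: 1; order 10: 3; order 20: 1.
Total: 1 + 11 + 5 + 1 + 3 + 1 = 22.

22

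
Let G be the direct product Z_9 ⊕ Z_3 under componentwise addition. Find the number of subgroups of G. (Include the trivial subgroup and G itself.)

10

|G| = 27, so by Lagrange every subgroup order divides 27. Divisors: 1, 3, 9, 27.
Subgroups by order — order 1: 1; order 3: 4; order 9: 4; order 27: 1.
Total: 1 + 4 + 4 + 1 = 10.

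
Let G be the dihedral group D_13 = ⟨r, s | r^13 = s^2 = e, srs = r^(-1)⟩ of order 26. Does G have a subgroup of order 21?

No

21 does not divide |G| = 26, so by Lagrange no subgroup of order 21 exists.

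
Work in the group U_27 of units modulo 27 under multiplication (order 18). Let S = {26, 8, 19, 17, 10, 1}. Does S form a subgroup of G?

|S| = 6 divides |G| = 18, consistent with Lagrange.
S contains the identity, every element's inverse is in S, and S is closed under ·: it is a subgroup.
In fact S = ⟨17⟩.

Yes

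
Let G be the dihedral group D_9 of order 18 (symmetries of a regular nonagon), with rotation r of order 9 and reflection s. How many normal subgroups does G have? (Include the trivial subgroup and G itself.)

4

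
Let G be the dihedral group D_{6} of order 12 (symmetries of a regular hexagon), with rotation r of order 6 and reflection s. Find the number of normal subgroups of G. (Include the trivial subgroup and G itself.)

7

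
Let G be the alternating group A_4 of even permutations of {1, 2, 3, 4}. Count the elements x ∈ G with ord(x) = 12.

0

No element of G has order 12 (even though 12 | 12).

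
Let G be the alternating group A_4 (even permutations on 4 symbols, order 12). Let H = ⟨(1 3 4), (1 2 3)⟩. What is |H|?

|⟨(1 3 4)⟩| = 3 and |⟨(1 2 3)⟩| = 3, so |H| is a multiple of lcm(3, 3) = 3 and divides |G| = 12.
Closing {(1 3 4), (1 2 3)} under the group operation gives all of G, so |H| = 12.

12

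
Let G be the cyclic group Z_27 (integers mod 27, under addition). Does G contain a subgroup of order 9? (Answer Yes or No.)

Yes

9 | 27. A subgroup of order 9 is {0, 3, 6, 9, 12, 15, 18, 21, 24}.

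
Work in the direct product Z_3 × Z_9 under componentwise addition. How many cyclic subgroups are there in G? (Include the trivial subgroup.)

Group the elements of G by the cyclic subgroup they generate; each cyclic subgroup of order d accounts for φ(d) elements.
Cyclic subgroups by order — order 1: 1; order 3: 4; order 9: 3.
Total: 8.

8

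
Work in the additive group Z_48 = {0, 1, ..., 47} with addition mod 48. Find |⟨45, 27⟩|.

16

|⟨45⟩| = 16 and |⟨27⟩| = 16, so |H| is a multiple of lcm(16, 16) = 16 and divides |G| = 48.
Closing under the operation: H = {0, 3, 6, 9, 12, 15, 18, 21, 24, 27, 30, 33, 36, 39, 42, 45}, so |H| = 16.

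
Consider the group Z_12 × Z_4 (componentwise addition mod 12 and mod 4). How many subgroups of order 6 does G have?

3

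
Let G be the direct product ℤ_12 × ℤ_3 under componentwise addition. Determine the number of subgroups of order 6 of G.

|G| = 36 and 6 | 36, so subgroups of order 6 are possible by Lagrange.
The subgroups of order 6 are: {(0,0), (0,1), (0,2), (6,0), (6,1), (6,2)}; {(0,0), (2,0), (4,0), (6,0), (8,0), (10,0)}; {(0,0), (2,2), (4,1), (6,0), (8,2), (10,1)}; {(0,0), (2,1), (4,2), (6,0), (8,1), (10,2)}.
So G has 4 subgroups of order 6.

4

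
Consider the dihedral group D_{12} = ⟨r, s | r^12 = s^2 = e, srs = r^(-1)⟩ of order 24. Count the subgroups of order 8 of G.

3

|G| = 24 and 8 | 24, so subgroups of order 8 are possible by Lagrange.
The subgroups of order 8 are: {e, r^3, r^6, r^9, rs, r^4s, r^7s, r^10s}; {e, r^3, r^6, r^9, r^2s, r^5s, r^8s, r^11s}; {e, r^3, r^6, r^9, s, r^3s, r^6s, r^9s}.
So G has 3 subgroups of order 8.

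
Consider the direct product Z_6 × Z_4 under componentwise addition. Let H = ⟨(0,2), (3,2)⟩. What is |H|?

4

|⟨(0,2)⟩| = 2 and |⟨(3,2)⟩| = 2, so |H| is a multiple of lcm(2, 2) = 2 and divides |G| = 24.
Closing under the operation: H = {(0,0), (0,2), (3,0), (3,2)}, so |H| = 4.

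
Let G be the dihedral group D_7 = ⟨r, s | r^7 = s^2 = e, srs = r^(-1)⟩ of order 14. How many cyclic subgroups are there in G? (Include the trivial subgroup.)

9

A cyclic subgroup of order d is generated by each of its φ(d) elements of order d, so the cyclic subgroups of order d number (#elements of order d)/φ(d).
Cyclic subgroups by order — order 1: 1; order 2: 7; order 7: 1.
Total: 9.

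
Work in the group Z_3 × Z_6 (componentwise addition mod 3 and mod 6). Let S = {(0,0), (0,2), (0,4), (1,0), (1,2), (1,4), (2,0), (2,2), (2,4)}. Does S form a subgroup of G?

Yes

|S| = 9 divides |G| = 18, consistent with Lagrange.
S contains the identity, every element's inverse is in S, and S is closed under +: it is a subgroup.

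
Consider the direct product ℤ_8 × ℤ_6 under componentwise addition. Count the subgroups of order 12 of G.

|G| = 48 and 12 | 48, so subgroups of order 12 are possible by Lagrange.
The subgroups of order 12 are: {(0,0), (0,1), (0,2), (0,3), (0,4), (0,5), (4,0), (4,1), (4,2), (4,3), (4,4), (4,5)}; {(0,0), (0,2), (0,4), (2,0), (2,2), (2,4), (4,0), (4,2), (4,4), (6,0), (6,2), (6,4)}; {(0,0), (0,2), (0,4), (2,1), (2,3), (2,5), (4,0), (4,2), (4,4), (6,1), (6,3), (6,5)}.
So G has 3 subgroups of order 12.

3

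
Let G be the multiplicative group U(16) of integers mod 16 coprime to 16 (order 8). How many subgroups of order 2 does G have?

3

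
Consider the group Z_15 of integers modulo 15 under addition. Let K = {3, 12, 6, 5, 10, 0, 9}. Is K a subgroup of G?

|K| = 7 does not divide |G| = 15, so by Lagrange K is not a subgroup.

No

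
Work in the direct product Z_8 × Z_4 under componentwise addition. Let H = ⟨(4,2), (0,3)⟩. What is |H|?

|⟨(4,2)⟩| = 2 and |⟨(0,3)⟩| = 4, so |H| is a multiple of lcm(2, 4) = 4 and divides |G| = 32.
Closing under the operation: H = {(0,0), (0,1), (0,2), (0,3), (4,0), (4,1), (4,2), (4,3)}, so |H| = 8.

8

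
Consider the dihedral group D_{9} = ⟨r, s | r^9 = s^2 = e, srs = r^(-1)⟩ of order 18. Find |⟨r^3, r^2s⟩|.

6

|⟨r^3⟩| = 3 and |⟨r^2s⟩| = 2, so |H| is a multiple of lcm(3, 2) = 6 and divides |G| = 18.
Closing under the operation: H = {e, r^3, r^6, r^2s, r^5s, r^8s}, so |H| = 6.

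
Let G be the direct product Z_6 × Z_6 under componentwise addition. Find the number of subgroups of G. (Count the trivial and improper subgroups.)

30

|G| = 36, so by Lagrange every subgroup order divides 36. Divisors: 1, 2, 3, 4, 6, 9, 12, 18, 36.
Subgroups by order — order 1: 1; order 2: 3; order 3: 4; order 4: 1; order 6: 12; order 9: 1; order 12: 4; order 18: 3; order 36: 1.
Total: 1 + 3 + 4 + 1 + 12 + 1 + 4 + 3 + 1 = 30.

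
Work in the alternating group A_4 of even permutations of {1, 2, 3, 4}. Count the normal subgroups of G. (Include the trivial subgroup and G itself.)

3

G has 10 subgroups. Checking conjugation-invariance by order — order 1: 1/1 normal; order 2: 0/3 normal; order 3: 0/4 normal; order 4: 1/1 normal; order 12: 1/1 normal.
Total normal subgroups: 3.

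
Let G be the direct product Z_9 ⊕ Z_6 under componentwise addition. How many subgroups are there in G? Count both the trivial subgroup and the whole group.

|G| = 54, so by Lagrange every subgroup order divides 54. Divisors: 1, 2, 3, 6, 9, 18, 27, 54.
Subgroups by order — order 1: 1; order 2: 1; order 3: 4; order 6: 4; order 9: 4; order 18: 4; order 27: 1; order 54: 1.
Total: 1 + 1 + 4 + 4 + 4 + 4 + 1 + 1 = 20.

20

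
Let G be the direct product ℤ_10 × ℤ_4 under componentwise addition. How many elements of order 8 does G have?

0

An element (a,b) has order lcm(ord(a), ord(b)); count pairs with lcm equal to 8.
Enumerating gives 0 such elements.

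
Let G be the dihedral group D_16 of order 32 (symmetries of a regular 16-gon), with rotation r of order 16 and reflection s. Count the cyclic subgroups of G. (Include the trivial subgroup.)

Each element a generates a cyclic subgroup ⟨a⟩; distinct elements may generate the same one (a cyclic group of order d has φ(d) generators).
Cyclic subgroups by order — order 1: 1; order 2: 17; order 4: 1; order 8: 1; order 16: 1.
Total: 21.

21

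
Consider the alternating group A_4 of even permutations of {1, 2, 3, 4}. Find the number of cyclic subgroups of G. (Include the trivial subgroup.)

8

Each element a generates a cyclic subgroup ⟨a⟩; distinct elements may generate the same one (a cyclic group of order d has φ(d) generators).
Cyclic subgroups by order — order 1: 1; order 2: 3; order 3: 4.
Total: 8.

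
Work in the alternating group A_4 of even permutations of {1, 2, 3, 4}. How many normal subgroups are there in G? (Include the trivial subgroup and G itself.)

3

G has 10 subgroups. Checking conjugation-invariance by order — order 1: 1/1 normal; order 2: 0/3 normal; order 3: 0/4 normal; order 4: 1/1 normal; order 12: 1/1 normal.
Total normal subgroups: 3.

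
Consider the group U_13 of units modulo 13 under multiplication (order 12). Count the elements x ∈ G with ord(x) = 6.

2

The elements of order 6 are: 4, 10.
That's 2.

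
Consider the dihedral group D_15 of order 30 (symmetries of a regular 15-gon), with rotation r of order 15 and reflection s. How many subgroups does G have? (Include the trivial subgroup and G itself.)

28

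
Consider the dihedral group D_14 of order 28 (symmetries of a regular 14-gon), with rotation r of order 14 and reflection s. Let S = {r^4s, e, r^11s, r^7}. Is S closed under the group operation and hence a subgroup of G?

Yes

|S| = 4 divides |G| = 28, consistent with Lagrange.
S contains the identity, every element's inverse is in S, and S is closed under ·: it is a subgroup.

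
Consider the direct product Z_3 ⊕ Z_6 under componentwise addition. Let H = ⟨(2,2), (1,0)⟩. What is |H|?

|⟨(2,2)⟩| = 3 and |⟨(1,0)⟩| = 3, so |H| is a multiple of lcm(3, 3) = 3 and divides |G| = 18.
Closing under the operation: H = {(0,0), (0,2), (0,4), (1,0), (1,2), (1,4), (2,0), (2,2), (2,4)}, so |H| = 9.

9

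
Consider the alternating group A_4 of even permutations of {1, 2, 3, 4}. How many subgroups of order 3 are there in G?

4

|G| = 12 and 3 | 12, so subgroups of order 3 are possible by Lagrange.
The subgroups of order 3 are: {e, (1 2 3), (1 3 2)}; {e, (1 2 4), (1 4 2)}; {e, (1 3 4), (1 4 3)}; {e, (2 3 4), (2 4 3)}.
So G has 4 subgroups of order 3.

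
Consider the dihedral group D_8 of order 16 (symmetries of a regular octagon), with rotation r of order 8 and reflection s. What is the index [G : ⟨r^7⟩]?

|⟨r^7⟩| = 8 and |G| = 16.
By Lagrange, [G : H] = |G|/|H| = 16/8 = 2.

2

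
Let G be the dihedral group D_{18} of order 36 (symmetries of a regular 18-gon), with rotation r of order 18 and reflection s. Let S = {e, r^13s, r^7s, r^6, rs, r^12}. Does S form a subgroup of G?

Yes

|S| = 6 divides |G| = 36, consistent with Lagrange.
S contains the identity, every element's inverse is in S, and S is closed under ·: it is a subgroup.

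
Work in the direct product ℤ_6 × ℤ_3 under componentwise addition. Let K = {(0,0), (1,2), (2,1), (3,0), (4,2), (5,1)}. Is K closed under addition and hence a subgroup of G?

|K| = 6 divides |G| = 18, consistent with Lagrange.
K contains the identity, every element's inverse is in K, and K is closed under +: it is a subgroup.
In fact K = ⟨(1,2)⟩.

Yes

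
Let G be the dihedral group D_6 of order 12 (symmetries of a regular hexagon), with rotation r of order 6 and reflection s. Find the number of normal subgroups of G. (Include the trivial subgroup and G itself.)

7

G has 16 subgroups. Checking conjugation-invariance by order — order 1: 1/1 normal; order 2: 1/7 normal; order 3: 1/1 normal; order 4: 0/3 normal; order 6: 3/3 normal; order 12: 1/1 normal.
Total normal subgroups: 7.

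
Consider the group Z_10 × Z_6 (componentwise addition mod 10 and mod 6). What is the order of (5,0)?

2

The order of (5,0) in Z_10 × Z_6 is lcm(ord(5) in Z_10, ord(0) in Z_6).
ord(5) = 2 and ord(0) = 1, so |⟨(5,0)⟩| = lcm(2, 1) = 2.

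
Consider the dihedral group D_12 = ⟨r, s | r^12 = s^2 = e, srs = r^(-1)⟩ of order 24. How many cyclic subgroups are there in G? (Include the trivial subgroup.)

Each element a generates a cyclic subgroup ⟨a⟩; distinct elements may generate the same one (a cyclic group of order d has φ(d) generators).
Cyclic subgroups by order — order 1: 1; order 2: 13; order 3: 1; order 4: 1; order 6: 1; order 12: 1.
Total: 18.

18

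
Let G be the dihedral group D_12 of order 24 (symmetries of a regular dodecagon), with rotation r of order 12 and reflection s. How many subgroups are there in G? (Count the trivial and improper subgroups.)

34

|G| = 24, so by Lagrange every subgroup order divides 24. Divisors: 1, 2, 3, 4, 6, 8, 12, 24.
Subgroups by order — order 1: 1; order 2: 13; order 3: 1; order 4: 7; order 6: 5; order 8: 3; order 12: 3; order 24: 1.
Total: 1 + 13 + 1 + 7 + 5 + 3 + 3 + 1 = 34.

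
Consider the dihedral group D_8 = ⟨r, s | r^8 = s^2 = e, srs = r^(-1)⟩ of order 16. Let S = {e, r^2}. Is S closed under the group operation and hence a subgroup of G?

r^2 ∈ S but its inverse r^6 ∉ S, so S is not a subgroup.

No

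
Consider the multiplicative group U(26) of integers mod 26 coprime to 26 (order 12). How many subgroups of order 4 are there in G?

|G| = 12 and 4 | 12, so subgroups of order 4 are possible by Lagrange.
The subgroups of order 4 are: {1, 5, 21, 25}.
So G has 1 subgroup of order 4.

1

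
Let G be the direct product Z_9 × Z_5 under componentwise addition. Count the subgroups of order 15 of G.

|G| = 45 and 15 | 45, so subgroups of order 15 are possible by Lagrange.
The subgroups of order 15 are: {(0,0), (0,1), (0,2), (0,3), (0,4), (3,0), (3,1), (3,2), (3,3), (3,4), (6,0), (6,1), (6,2), (6,3), (6,4)}.
So G has 1 subgroup of order 15.

1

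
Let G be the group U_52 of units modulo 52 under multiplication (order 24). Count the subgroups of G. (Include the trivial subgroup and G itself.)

|G| = 24, so by Lagrange every subgroup order divides 24. Divisors: 1, 2, 3, 4, 6, 8, 12, 24.
Subgroups by order — order 1: 1; order 2: 3; order 3: 1; order 4: 3; order 6: 3; order 8: 1; order 12: 3; order 24: 1.
Total: 1 + 3 + 1 + 3 + 3 + 1 + 3 + 1 = 16.

16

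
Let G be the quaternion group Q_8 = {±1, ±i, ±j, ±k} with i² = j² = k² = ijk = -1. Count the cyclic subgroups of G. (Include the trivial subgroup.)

Group the elements of G by the cyclic subgroup they generate; each cyclic subgroup of order d accounts for φ(d) elements.
Cyclic subgroups by order — order 1: 1; order 2: 1; order 4: 3.
Total: 5.

5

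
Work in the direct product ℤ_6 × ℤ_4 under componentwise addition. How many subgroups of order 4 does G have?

3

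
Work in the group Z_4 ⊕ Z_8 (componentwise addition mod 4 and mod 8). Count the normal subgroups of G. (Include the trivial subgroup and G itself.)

22

G is abelian, so every subgroup is normal.
G has 22 subgroups in total, hence 22 normal subgroups.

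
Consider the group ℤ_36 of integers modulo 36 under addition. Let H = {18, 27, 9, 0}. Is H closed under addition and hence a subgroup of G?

|H| = 4 divides |G| = 36, consistent with Lagrange.
H contains the identity, every element's inverse is in H, and H is closed under +: it is a subgroup.
In fact H = ⟨9⟩.

Yes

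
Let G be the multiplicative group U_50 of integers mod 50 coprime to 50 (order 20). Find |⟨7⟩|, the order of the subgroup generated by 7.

4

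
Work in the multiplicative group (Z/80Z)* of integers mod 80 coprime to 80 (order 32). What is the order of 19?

Compute successive powers of 19 mod 80: 19, 41, 59, 1; 19^4 ≡ 1 (mod 80).
So |⟨19⟩| = 4.

4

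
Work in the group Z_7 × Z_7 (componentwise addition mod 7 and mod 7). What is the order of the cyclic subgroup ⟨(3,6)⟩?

7

The order of (3,6) in Z_7 × Z_7 is lcm(ord(3) in Z_7, ord(6) in Z_7).
ord(3) = 7 and ord(6) = 7, so |⟨(3,6)⟩| = lcm(7, 7) = 7.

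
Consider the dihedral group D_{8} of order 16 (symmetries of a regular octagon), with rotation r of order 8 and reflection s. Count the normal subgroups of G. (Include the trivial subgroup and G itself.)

7

G has 19 subgroups. Checking conjugation-invariance by order — order 1: 1/1 normal; order 2: 1/9 normal; order 4: 1/5 normal; order 8: 3/3 normal; order 16: 1/1 normal.
Total normal subgroups: 7.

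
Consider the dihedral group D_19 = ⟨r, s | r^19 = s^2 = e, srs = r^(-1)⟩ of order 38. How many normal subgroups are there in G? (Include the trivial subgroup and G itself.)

3

G has 22 subgroups. Checking conjugation-invariance by order — order 1: 1/1 normal; order 2: 0/19 normal; order 19: 1/1 normal; order 38: 1/1 normal.
Total normal subgroups: 3.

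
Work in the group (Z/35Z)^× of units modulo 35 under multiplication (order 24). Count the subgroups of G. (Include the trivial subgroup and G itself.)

16

|G| = 24, so by Lagrange every subgroup order divides 24. Divisors: 1, 2, 3, 4, 6, 8, 12, 24.
Subgroups by order — order 1: 1; order 2: 3; order 3: 1; order 4: 3; order 6: 3; order 8: 1; order 12: 3; order 24: 1.
Total: 1 + 3 + 1 + 3 + 3 + 1 + 3 + 1 = 16.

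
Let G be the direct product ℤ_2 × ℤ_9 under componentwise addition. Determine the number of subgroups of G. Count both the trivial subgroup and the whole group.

|G| = 18, so by Lagrange every subgroup order divides 18. Divisors: 1, 2, 3, 6, 9, 18.
Subgroups by order — order 1: 1; order 2: 1; order 3: 1; order 6: 1; order 9: 1; order 18: 1.
Total: 1 + 1 + 1 + 1 + 1 + 1 = 6.

6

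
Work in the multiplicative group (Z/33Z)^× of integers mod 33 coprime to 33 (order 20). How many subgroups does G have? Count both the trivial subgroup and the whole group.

10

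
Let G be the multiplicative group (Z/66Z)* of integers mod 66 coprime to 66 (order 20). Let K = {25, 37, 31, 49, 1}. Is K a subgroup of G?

Yes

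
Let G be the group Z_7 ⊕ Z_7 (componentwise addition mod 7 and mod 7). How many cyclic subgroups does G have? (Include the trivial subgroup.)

Each element a generates a cyclic subgroup ⟨a⟩; distinct elements may generate the same one (a cyclic group of order d has φ(d) generators).
Cyclic subgroups by order — order 1: 1; order 7: 8.
Total: 9.

9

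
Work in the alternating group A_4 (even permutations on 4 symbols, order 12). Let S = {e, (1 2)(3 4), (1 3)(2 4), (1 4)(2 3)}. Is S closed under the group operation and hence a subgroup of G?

|S| = 4 divides |G| = 12, consistent with Lagrange.
S contains the identity, every element's inverse is in S, and S is closed under ∘: it is a subgroup.

Yes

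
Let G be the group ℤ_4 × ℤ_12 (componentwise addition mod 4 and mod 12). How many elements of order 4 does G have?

12

An element (a,b) has order lcm(ord(a), ord(b)); count pairs with lcm equal to 4.
Enumerating gives 12 such elements.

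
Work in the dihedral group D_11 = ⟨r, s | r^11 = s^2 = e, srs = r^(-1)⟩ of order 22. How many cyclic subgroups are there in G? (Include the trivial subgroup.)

13

Group the elements of G by the cyclic subgroup they generate; each cyclic subgroup of order d accounts for φ(d) elements.
Cyclic subgroups by order — order 1: 1; order 2: 11; order 11: 1.
Total: 13.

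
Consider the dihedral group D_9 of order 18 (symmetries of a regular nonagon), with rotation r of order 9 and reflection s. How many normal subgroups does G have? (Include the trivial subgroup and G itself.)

G has 16 subgroups. Checking conjugation-invariance by order — order 1: 1/1 normal; order 2: 0/9 normal; order 3: 1/1 normal; order 6: 0/3 normal; order 9: 1/1 normal; order 18: 1/1 normal.
Total normal subgroups: 4.

4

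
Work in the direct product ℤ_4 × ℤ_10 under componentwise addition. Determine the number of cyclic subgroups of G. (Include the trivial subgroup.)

12

Group the elements of G by the cyclic subgroup they generate; each cyclic subgroup of order d accounts for φ(d) elements.
Cyclic subgroups by order — order 1: 1; order 2: 3; order 4: 2; order 5: 1; order 10: 3; order 20: 2.
Total: 12.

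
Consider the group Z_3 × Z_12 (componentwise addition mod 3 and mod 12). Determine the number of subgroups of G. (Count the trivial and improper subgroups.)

18

|G| = 36, so by Lagrange every subgroup order divides 36. Divisors: 1, 2, 3, 4, 6, 9, 12, 18, 36.
Subgroups by order — order 1: 1; order 2: 1; order 3: 4; order 4: 1; order 6: 4; order 9: 1; order 12: 4; order 18: 1; order 36: 1.
Total: 1 + 1 + 4 + 1 + 4 + 1 + 4 + 1 + 1 = 18.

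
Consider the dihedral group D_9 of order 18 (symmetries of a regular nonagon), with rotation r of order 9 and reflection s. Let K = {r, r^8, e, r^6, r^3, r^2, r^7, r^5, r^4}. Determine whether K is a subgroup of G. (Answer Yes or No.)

Yes

|K| = 9 divides |G| = 18, consistent with Lagrange.
K contains the identity, every element's inverse is in K, and K is closed under ·: it is a subgroup.
In fact K = ⟨r^4⟩.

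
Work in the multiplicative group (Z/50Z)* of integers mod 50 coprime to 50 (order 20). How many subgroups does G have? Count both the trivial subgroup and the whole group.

6

|G| = 20, so by Lagrange every subgroup order divides 20. Divisors: 1, 2, 4, 5, 10, 20.
Subgroups by order — order 1: 1; order 2: 1; order 4: 1; order 5: 1; order 10: 1; order 20: 1.
Total: 1 + 1 + 1 + 1 + 1 + 1 = 6.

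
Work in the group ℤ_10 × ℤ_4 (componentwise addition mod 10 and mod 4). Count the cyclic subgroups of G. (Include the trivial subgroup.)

12

Group the elements of G by the cyclic subgroup they generate; each cyclic subgroup of order d accounts for φ(d) elements.
Cyclic subgroups by order — order 1: 1; order 2: 3; order 4: 2; order 5: 1; order 10: 3; order 20: 2.
Total: 12.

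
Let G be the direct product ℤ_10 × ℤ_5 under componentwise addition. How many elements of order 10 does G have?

24

An element (a,b) has order lcm(ord(a), ord(b)); count pairs with lcm equal to 10.
Enumerating gives 24 such elements.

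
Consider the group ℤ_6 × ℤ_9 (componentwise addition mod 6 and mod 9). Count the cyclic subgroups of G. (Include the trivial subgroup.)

Each element a generates a cyclic subgroup ⟨a⟩; distinct elements may generate the same one (a cyclic group of order d has φ(d) generators).
Cyclic subgroups by order — order 1: 1; order 2: 1; order 3: 4; order 6: 4; order 9: 3; order 18: 3.
Total: 16.

16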